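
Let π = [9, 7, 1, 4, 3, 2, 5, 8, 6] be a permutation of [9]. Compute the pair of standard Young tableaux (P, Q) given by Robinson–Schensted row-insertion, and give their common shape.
P = [1, 2, 5, 6] / [3, 8] / [4] / [7] / [9];  Q = [1, 4, 7, 8] / [2, 9] / [3] / [5] / [6];  common shape = (4, 2, 1, 1, 1)

Row-insert the values π_1, π_2, … into P one at a time, bumping the leftmost entry strictly greater than the inserted value down to the next row. The recording tableau Q records, in position (i, j), the step at which that cell was added to P.
  Insert 9 (step 1): P = [9];  Q = [1]
  Insert 7 (step 2): P = [7] / [9];  Q = [1] / [2]
  Insert 1 (step 3): P = [1] / [7] / [9];  Q = [1] / [2] / [3]
  Insert 4 (step 4): P = [1, 4] / [7] / [9];  Q = [1, 4] / [2] / [3]
  Insert 3 (step 5): P = [1, 3] / [4] / [7] / [9];  Q = [1, 4] / [2] / [3] / [5]
  Insert 2 (step 6): P = [1, 2] / [3] / [4] / [7] / [9];  Q = [1, 4] / [2] / [3] / [5] / [6]
  Insert 5 (step 7): P = [1, 2, 5] / [3] / [4] / [7] / [9];  Q = [1, 4, 7] / [2] / [3] / [5] / [6]
  Insert 8 (step 8): P = [1, 2, 5, 8] / [3] / [4] / [7] / [9];  Q = [1, 4, 7, 8] / [2] / [3] / [5] / [6]
  Insert 6 (step 9): P = [1, 2, 5, 6] / [3, 8] / [4] / [7] / [9];  Q = [1, 4, 7, 8] / [2, 9] / [3] / [5] / [6]
Final shape: (4, 2, 1, 1, 1).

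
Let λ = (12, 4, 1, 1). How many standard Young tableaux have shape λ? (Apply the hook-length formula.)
# SYT of shape (12, 4, 1, 1) = 111384

Hook-length formula: f^λ = n! / Π hook(c), product over all cells c of the Young diagram. For λ = (12, 4, 1, 1), n = 18 boxes. Hook lengths by row (left-to-right, top-to-bottom): [15, 12, 11, 10, 8, 7, 6, 5, 4, 3, 2, 1]; [6, 3, 2, 1]; [2]; [1]. Product of hooks = 57480192000. So f^λ = 18! / 57480192000 = 6402373705728000 / 57480192000 = 111384.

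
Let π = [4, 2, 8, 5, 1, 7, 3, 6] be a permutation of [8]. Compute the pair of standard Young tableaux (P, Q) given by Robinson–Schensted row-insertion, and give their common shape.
P = [1, 3, 6] / [2, 5, 7] / [4, 8];  Q = [1, 3, 6] / [2, 4, 8] / [5, 7];  common shape = (3, 3, 2)

Row-insert the values π_1, π_2, … into P one at a time, bumping the leftmost entry strictly greater than the inserted value down to the next row. The recording tableau Q records, in position (i, j), the step at which that cell was added to P.
  Insert 4 (step 1): P = [4];  Q = [1]
  Insert 2 (step 2): P = [2] / [4];  Q = [1] / [2]
  Insert 8 (step 3): P = [2, 8] / [4];  Q = [1, 3] / [2]
  Insert 5 (step 4): P = [2, 5] / [4, 8];  Q = [1, 3] / [2, 4]
  Insert 1 (step 5): P = [1, 5] / [2, 8] / [4];  Q = [1, 3] / [2, 4] / [5]
  Insert 7 (step 6): P = [1, 5, 7] / [2, 8] / [4];  Q = [1, 3, 6] / [2, 4] / [5]
  Insert 3 (step 7): P = [1, 3, 7] / [2, 5] / [4, 8];  Q = [1, 3, 6] / [2, 4] / [5, 7]
  Insert 6 (step 8): P = [1, 3, 6] / [2, 5, 7] / [4, 8];  Q = [1, 3, 6] / [2, 4, 8] / [5, 7]
Final shape: (3, 3, 2).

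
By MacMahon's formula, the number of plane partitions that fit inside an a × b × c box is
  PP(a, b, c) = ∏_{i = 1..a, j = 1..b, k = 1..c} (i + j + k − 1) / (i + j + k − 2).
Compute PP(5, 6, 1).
PP(5, 6, 1) = 462

Evaluate the triple product over i = 1..5, j = 1..6, k = 1..1. The factors are (2/1) · (3/2) · (4/3) · (5/4) · (6/5) · (7/6) · (3/2) · (4/3) · … (30 factors total). The numerators and denominators telescope so the product is an integer; carrying out the multiplication exactly gives PP(5, 6, 1) = 462.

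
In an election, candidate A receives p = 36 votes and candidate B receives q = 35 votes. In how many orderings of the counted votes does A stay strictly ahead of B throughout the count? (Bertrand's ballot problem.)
Strict-lead orderings = 3116285494907301262

Total orderings of the 71 votes with 36 for A: C(71, 36) = 221256270138418389602. By the Bertrand ballot formula (Cycle Lemma / reflection principle), the number of orderings in which A is strictly ahead of B throughout is (p − q)/(p + q) · C(p + q, p) = (36 − 35)/(36 + 35) · 221256270138418389602 = 3116285494907301262.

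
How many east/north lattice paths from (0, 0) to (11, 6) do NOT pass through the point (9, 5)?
Number of paths = 6370

Total paths from (0, 0) to (11, 6): C(17, 11) = 12376. Paths through (9, 5): (paths (0, 0) → (9, 5)) × (paths (9, 5) → (11, 6)) = C(14, 9) · C(3, 2) = 2002 · 3 = 6006. Avoidance count = 12376 − 6006 = 6370.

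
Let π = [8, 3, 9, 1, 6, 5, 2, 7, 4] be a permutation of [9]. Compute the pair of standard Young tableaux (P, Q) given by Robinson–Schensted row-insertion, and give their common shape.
P = [1, 2, 4] / [3, 5, 7] / [6, 9] / [8];  Q = [1, 3, 8] / [2, 5, 9] / [4, 6] / [7];  common shape = (3, 3, 2, 1)

Row-insert the values π_1, π_2, … into P one at a time, bumping the leftmost entry strictly greater than the inserted value down to the next row. The recording tableau Q records, in position (i, j), the step at which that cell was added to P.
  Insert 8 (step 1): P = [8];  Q = [1]
  Insert 3 (step 2): P = [3] / [8];  Q = [1] / [2]
  Insert 9 (step 3): P = [3, 9] / [8];  Q = [1, 3] / [2]
  Insert 1 (step 4): P = [1, 9] / [3] / [8];  Q = [1, 3] / [2] / [4]
  Insert 6 (step 5): P = [1, 6] / [3, 9] / [8];  Q = [1, 3] / [2, 5] / [4]
  Insert 5 (step 6): P = [1, 5] / [3, 6] / [8, 9];  Q = [1, 3] / [2, 5] / [4, 6]
  Insert 2 (step 7): P = [1, 2] / [3, 5] / [6, 9] / [8];  Q = [1, 3] / [2, 5] / [4, 6] / [7]
  Insert 7 (step 8): P = [1, 2, 7] / [3, 5] / [6, 9] / [8];  Q = [1, 3, 8] / [2, 5] / [4, 6] / [7]
  Insert 4 (step 9): P = [1, 2, 4] / [3, 5, 7] / [6, 9] / [8];  Q = [1, 3, 8] / [2, 5, 9] / [4, 6] / [7]
Final shape: (3, 3, 2, 1).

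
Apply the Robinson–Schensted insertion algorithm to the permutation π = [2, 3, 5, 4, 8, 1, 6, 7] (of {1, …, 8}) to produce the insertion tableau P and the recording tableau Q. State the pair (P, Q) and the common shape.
P = [1, 3, 4, 6, 7] / [2, 8] / [5];  Q = [1, 2, 3, 5, 8] / [4, 7] / [6];  common shape = (5, 2, 1)

Row-insert the values π_1, π_2, … into P one at a time, bumping the leftmost entry strictly greater than the inserted value down to the next row. The recording tableau Q records, in position (i, j), the step at which that cell was added to P.
  Insert 2 (step 1): P = [2];  Q = [1]
  Insert 3 (step 2): P = [2, 3];  Q = [1, 2]
  Insert 5 (step 3): P = [2, 3, 5];  Q = [1, 2, 3]
  Insert 4 (step 4): P = [2, 3, 4] / [5];  Q = [1, 2, 3] / [4]
  Insert 8 (step 5): P = [2, 3, 4, 8] / [5];  Q = [1, 2, 3, 5] / [4]
  Insert 1 (step 6): P = [1, 3, 4, 8] / [2] / [5];  Q = [1, 2, 3, 5] / [4] / [6]
  Insert 6 (step 7): P = [1, 3, 4, 6] / [2, 8] / [5];  Q = [1, 2, 3, 5] / [4, 7] / [6]
  Insert 7 (step 8): P = [1, 3, 4, 6, 7] / [2, 8] / [5];  Q = [1, 2, 3, 5, 8] / [4, 7] / [6]
Final shape: (5, 2, 1).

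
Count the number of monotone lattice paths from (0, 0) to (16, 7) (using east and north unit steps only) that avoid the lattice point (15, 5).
Number of paths = 198645

Total paths from (0, 0) to (16, 7): C(23, 16) = 245157. Paths through (15, 5): (paths (0, 0) → (15, 5)) × (paths (15, 5) → (16, 7)) = C(20, 15) · C(3, 1) = 15504 · 3 = 46512. Avoidance count = 245157 − 46512 = 198645.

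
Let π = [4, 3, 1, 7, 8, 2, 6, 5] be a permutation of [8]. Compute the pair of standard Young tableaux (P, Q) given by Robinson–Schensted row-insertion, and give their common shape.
P = [1, 2, 5] / [3, 6, 8] / [4, 7];  Q = [1, 4, 5] / [2, 6, 7] / [3, 8];  common shape = (3, 3, 2)

Row-insert the values π_1, π_2, … into P one at a time, bumping the leftmost entry strictly greater than the inserted value down to the next row. The recording tableau Q records, in position (i, j), the step at which that cell was added to P.
  Insert 4 (step 1): P = [4];  Q = [1]
  Insert 3 (step 2): P = [3] / [4];  Q = [1] / [2]
  Insert 1 (step 3): P = [1] / [3] / [4];  Q = [1] / [2] / [3]
  Insert 7 (step 4): P = [1, 7] / [3] / [4];  Q = [1, 4] / [2] / [3]
  Insert 8 (step 5): P = [1, 7, 8] / [3] / [4];  Q = [1, 4, 5] / [2] / [3]
  Insert 2 (step 6): P = [1, 2, 8] / [3, 7] / [4];  Q = [1, 4, 5] / [2, 6] / [3]
  Insert 6 (step 7): P = [1, 2, 6] / [3, 7, 8] / [4];  Q = [1, 4, 5] / [2, 6, 7] / [3]
  Insert 5 (step 8): P = [1, 2, 5] / [3, 6, 8] / [4, 7];  Q = [1, 4, 5] / [2, 6, 7] / [3, 8]
Final shape: (3, 3, 2).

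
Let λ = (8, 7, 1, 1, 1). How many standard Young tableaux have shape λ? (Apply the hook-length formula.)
# SYT of shape (8, 7, 1, 1, 1) = 612612

Hook-length formula: f^λ = n! / Π hook(c), product over all cells c of the Young diagram. For λ = (8, 7, 1, 1, 1), n = 18 boxes. Hook lengths by row (left-to-right, top-to-bottom): [12, 8, 7, 6, 5, 4, 3, 1]; [10, 6, 5, 4, 3, 2, 1]; [3]; [2]; [1]. Product of hooks = 10450944000. So f^λ = 18! / 10450944000 = 6402373705728000 / 10450944000 = 612612.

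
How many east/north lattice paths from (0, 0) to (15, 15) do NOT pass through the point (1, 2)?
Number of paths = 94942620

Total paths from (0, 0) to (15, 15): C(30, 15) = 155117520. Paths through (1, 2): (paths (0, 0) → (1, 2)) × (paths (1, 2) → (15, 15)) = C(3, 1) · C(27, 14) = 3 · 20058300 = 60174900. Avoidance count = 155117520 − 60174900 = 94942620.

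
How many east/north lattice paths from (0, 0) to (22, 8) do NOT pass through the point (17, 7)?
Number of paths = 3776301

Total paths from (0, 0) to (22, 8): C(30, 22) = 5852925. Paths through (17, 7): (paths (0, 0) → (17, 7)) × (paths (17, 7) → (22, 8)) = C(24, 17) · C(6, 5) = 346104 · 6 = 2076624. Avoidance count = 5852925 − 2076624 = 3776301.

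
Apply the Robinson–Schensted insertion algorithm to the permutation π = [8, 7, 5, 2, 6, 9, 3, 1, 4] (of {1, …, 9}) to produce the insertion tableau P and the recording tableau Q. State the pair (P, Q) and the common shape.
P = [1, 3, 4] / [2, 6, 9] / [5] / [7] / [8];  Q = [1, 5, 6] / [2, 7, 9] / [3] / [4] / [8];  common shape = (3, 3, 1, 1, 1)

Row-insert the values π_1, π_2, … into P one at a time, bumping the leftmost entry strictly greater than the inserted value down to the next row. The recording tableau Q records, in position (i, j), the step at which that cell was added to P.
  Insert 8 (step 1): P = [8];  Q = [1]
  Insert 7 (step 2): P = [7] / [8];  Q = [1] / [2]
  Insert 5 (step 3): P = [5] / [7] / [8];  Q = [1] / [2] / [3]
  Insert 2 (step 4): P = [2] / [5] / [7] / [8];  Q = [1] / [2] / [3] / [4]
  Insert 6 (step 5): P = [2, 6] / [5] / [7] / [8];  Q = [1, 5] / [2] / [3] / [4]
  Insert 9 (step 6): P = [2, 6, 9] / [5] / [7] / [8];  Q = [1, 5, 6] / [2] / [3] / [4]
  Insert 3 (step 7): P = [2, 3, 9] / [5, 6] / [7] / [8];  Q = [1, 5, 6] / [2, 7] / [3] / [4]
  Insert 1 (step 8): P = [1, 3, 9] / [2, 6] / [5] / [7] / [8];  Q = [1, 5, 6] / [2, 7] / [3] / [4] / [8]
  Insert 4 (step 9): P = [1, 3, 4] / [2, 6, 9] / [5] / [7] / [8];  Q = [1, 5, 6] / [2, 7, 9] / [3] / [4] / [8]
Final shape: (3, 3, 1, 1, 1).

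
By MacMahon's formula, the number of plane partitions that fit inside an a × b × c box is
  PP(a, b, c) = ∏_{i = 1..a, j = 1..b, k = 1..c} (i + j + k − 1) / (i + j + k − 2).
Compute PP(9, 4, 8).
PP(9, 4, 8) = 151561524301616

Evaluate the triple product over i = 1..9, j = 1..4, k = 1..8. The factors are (2/1) · (3/2) · (4/3) · (5/4) · (6/5) · (7/6) · (8/7) · (9/8) · … (288 factors total). The numerators and denominators telescope so the product is an integer; carrying out the multiplication exactly gives PP(9, 4, 8) = 151561524301616.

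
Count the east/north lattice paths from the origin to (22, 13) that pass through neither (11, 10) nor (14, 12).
Number of paths = 1292774316

Inclusion–exclusion. Total paths: C(35, 22) = 1476337800. Through P₁: C(21, 11)·C(14, 11) = 128388624. Through P₂: C(26, 14)·C(9, 8) = 86919300. Since P₁ is strictly southwest of P₂, a monotone path through both must visit P₁ then P₂; paths through both = C(21, 11)·C(5, 3)·C(9, 8) = 31744440. Avoid both = 1476337800 − 128388624 − 86919300 + 31744440 = 1292774316.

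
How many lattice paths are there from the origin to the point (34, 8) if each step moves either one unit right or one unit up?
Number of paths = 118030185

A monotone lattice path from (0, 0) to (34, 8) consists of 34 east steps and 8 north steps in some order, so it is determined by which 34 of the 42 steps are east. The count is C(42, 34) = 118030185.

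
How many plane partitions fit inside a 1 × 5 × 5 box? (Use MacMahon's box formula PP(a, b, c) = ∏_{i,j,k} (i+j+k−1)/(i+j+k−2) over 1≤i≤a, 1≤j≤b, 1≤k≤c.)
PP(1, 5, 5) = 252

Evaluate the triple product over i = 1..1, j = 1..5, k = 1..5. The factors are (2/1) · (3/2) · (4/3) · (5/4) · (6/5) · (3/2) · (4/3) · (5/4) · … (25 factors total). The numerators and denominators telescope so the product is an integer; carrying out the multiplication exactly gives PP(1, 5, 5) = 252.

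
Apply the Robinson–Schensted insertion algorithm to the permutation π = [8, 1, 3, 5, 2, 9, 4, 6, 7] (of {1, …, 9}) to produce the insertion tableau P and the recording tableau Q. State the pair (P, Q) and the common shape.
P = [1, 2, 4, 6, 7] / [3, 5, 9] / [8];  Q = [1, 3, 4, 6, 9] / [2, 7, 8] / [5];  common shape = (5, 3, 1)

Row-insert the values π_1, π_2, … into P one at a time, bumping the leftmost entry strictly greater than the inserted value down to the next row. The recording tableau Q records, in position (i, j), the step at which that cell was added to P.
  Insert 8 (step 1): P = [8];  Q = [1]
  Insert 1 (step 2): P = [1] / [8];  Q = [1] / [2]
  Insert 3 (step 3): P = [1, 3] / [8];  Q = [1, 3] / [2]
  Insert 5 (step 4): P = [1, 3, 5] / [8];  Q = [1, 3, 4] / [2]
  Insert 2 (step 5): P = [1, 2, 5] / [3] / [8];  Q = [1, 3, 4] / [2] / [5]
  Insert 9 (step 6): P = [1, 2, 5, 9] / [3] / [8];  Q = [1, 3, 4, 6] / [2] / [5]
  Insert 4 (step 7): P = [1, 2, 4, 9] / [3, 5] / [8];  Q = [1, 3, 4, 6] / [2, 7] / [5]
  Insert 6 (step 8): P = [1, 2, 4, 6] / [3, 5, 9] / [8];  Q = [1, 3, 4, 6] / [2, 7, 8] / [5]
  Insert 7 (step 9): P = [1, 2, 4, 6, 7] / [3, 5, 9] / [8];  Q = [1, 3, 4, 6, 9] / [2, 7, 8] / [5]
Final shape: (5, 3, 1).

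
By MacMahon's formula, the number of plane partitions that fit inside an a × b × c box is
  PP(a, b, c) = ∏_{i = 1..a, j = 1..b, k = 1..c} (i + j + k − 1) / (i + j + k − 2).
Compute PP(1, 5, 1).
PP(1, 5, 1) = 6

Evaluate the triple product over i = 1..1, j = 1..5, k = 1..1. The factors are (2/1) · (3/2) · (4/3) · (5/4) · (6/5). The numerators and denominators telescope so the product is an integer; carrying out the multiplication exactly gives PP(1, 5, 1) = 6.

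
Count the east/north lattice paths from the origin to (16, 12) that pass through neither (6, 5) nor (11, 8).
Number of paths = 15173319

Inclusion–exclusion. Total paths: C(28, 16) = 30421755. Through P₁: C(11, 6)·C(17, 10) = 8984976. Through P₂: C(19, 11)·C(9, 5) = 9523332. Since P₁ is strictly southwest of P₂, a monotone path through both must visit P₁ then P₂; paths through both = C(11, 6)·C(8, 5)·C(9, 5) = 3259872. Avoid both = 30421755 − 8984976 − 9523332 + 3259872 = 15173319.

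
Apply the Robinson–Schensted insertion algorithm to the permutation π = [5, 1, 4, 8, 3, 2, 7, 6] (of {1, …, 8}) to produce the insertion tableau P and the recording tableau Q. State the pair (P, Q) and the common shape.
P = [1, 2, 6] / [3, 7] / [4, 8] / [5];  Q = [1, 3, 4] / [2, 7] / [5, 8] / [6];  common shape = (3, 2, 2, 1)

Row-insert the values π_1, π_2, … into P one at a time, bumping the leftmost entry strictly greater than the inserted value down to the next row. The recording tableau Q records, in position (i, j), the step at which that cell was added to P.
  Insert 5 (step 1): P = [5];  Q = [1]
  Insert 1 (step 2): P = [1] / [5];  Q = [1] / [2]
  Insert 4 (step 3): P = [1, 4] / [5];  Q = [1, 3] / [2]
  Insert 8 (step 4): P = [1, 4, 8] / [5];  Q = [1, 3, 4] / [2]
  Insert 3 (step 5): P = [1, 3, 8] / [4] / [5];  Q = [1, 3, 4] / [2] / [5]
  Insert 2 (step 6): P = [1, 2, 8] / [3] / [4] / [5];  Q = [1, 3, 4] / [2] / [5] / [6]
  Insert 7 (step 7): P = [1, 2, 7] / [3, 8] / [4] / [5];  Q = [1, 3, 4] / [2, 7] / [5] / [6]
  Insert 6 (step 8): P = [1, 2, 6] / [3, 7] / [4, 8] / [5];  Q = [1, 3, 4] / [2, 7] / [5, 8] / [6]
Final shape: (3, 2, 2, 1).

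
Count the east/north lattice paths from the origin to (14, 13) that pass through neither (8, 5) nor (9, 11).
Number of paths = 12855468

Inclusion–exclusion. Total paths: C(27, 14) = 20058300. Through P₁: C(13, 8)·C(14, 6) = 3864861. Through P₂: C(20, 9)·C(7, 5) = 3527160. Since P₁ is strictly southwest of P₂, a monotone path through both must visit P₁ then P₂; paths through both = C(13, 8)·C(7, 1)·C(7, 5) = 189189. Avoid both = 20058300 − 3864861 − 3527160 + 189189 = 12855468.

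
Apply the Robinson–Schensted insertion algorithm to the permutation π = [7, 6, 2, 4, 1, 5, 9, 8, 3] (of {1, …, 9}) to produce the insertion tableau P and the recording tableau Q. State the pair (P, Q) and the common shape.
P = [1, 3, 5, 8] / [2, 4] / [6, 9] / [7];  Q = [1, 4, 6, 7] / [2, 8] / [3, 9] / [5];  common shape = (4, 2, 2, 1)

Row-insert the values π_1, π_2, … into P one at a time, bumping the leftmost entry strictly greater than the inserted value down to the next row. The recording tableau Q records, in position (i, j), the step at which that cell was added to P.
  Insert 7 (step 1): P = [7];  Q = [1]
  Insert 6 (step 2): P = [6] / [7];  Q = [1] / [2]
  Insert 2 (step 3): P = [2] / [6] / [7];  Q = [1] / [2] / [3]
  Insert 4 (step 4): P = [2, 4] / [6] / [7];  Q = [1, 4] / [2] / [3]
  Insert 1 (step 5): P = [1, 4] / [2] / [6] / [7];  Q = [1, 4] / [2] / [3] / [5]
  Insert 5 (step 6): P = [1, 4, 5] / [2] / [6] / [7];  Q = [1, 4, 6] / [2] / [3] / [5]
  Insert 9 (step 7): P = [1, 4, 5, 9] / [2] / [6] / [7];  Q = [1, 4, 6, 7] / [2] / [3] / [5]
  Insert 8 (step 8): P = [1, 4, 5, 8] / [2, 9] / [6] / [7];  Q = [1, 4, 6, 7] / [2, 8] / [3] / [5]
  Insert 3 (step 9): P = [1, 3, 5, 8] / [2, 4] / [6, 9] / [7];  Q = [1, 4, 6, 7] / [2, 8] / [3, 9] / [5]
Final shape: (4, 2, 2, 1).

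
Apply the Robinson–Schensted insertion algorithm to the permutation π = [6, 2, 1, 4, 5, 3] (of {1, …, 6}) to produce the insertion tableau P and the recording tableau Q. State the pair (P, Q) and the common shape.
P = [1, 3, 5] / [2, 4] / [6];  Q = [1, 4, 5] / [2, 6] / [3];  common shape = (3, 2, 1)

Row-insert the values π_1, π_2, … into P one at a time, bumping the leftmost entry strictly greater than the inserted value down to the next row. The recording tableau Q records, in position (i, j), the step at which that cell was added to P.
  Insert 6 (step 1): P = [6];  Q = [1]
  Insert 2 (step 2): P = [2] / [6];  Q = [1] / [2]
  Insert 1 (step 3): P = [1] / [2] / [6];  Q = [1] / [2] / [3]
  Insert 4 (step 4): P = [1, 4] / [2] / [6];  Q = [1, 4] / [2] / [3]
  Insert 5 (step 5): P = [1, 4, 5] / [2] / [6];  Q = [1, 4, 5] / [2] / [3]
  Insert 3 (step 6): P = [1, 3, 5] / [2, 4] / [6];  Q = [1, 4, 5] / [2, 6] / [3]
Final shape: (3, 2, 1).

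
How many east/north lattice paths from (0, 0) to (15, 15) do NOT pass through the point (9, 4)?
Number of paths = 146268680

Total paths from (0, 0) to (15, 15): C(30, 15) = 155117520. Paths through (9, 4): (paths (0, 0) → (9, 4)) × (paths (9, 4) → (15, 15)) = C(13, 9) · C(17, 6) = 715 · 12376 = 8848840. Avoidance count = 155117520 − 8848840 = 146268680.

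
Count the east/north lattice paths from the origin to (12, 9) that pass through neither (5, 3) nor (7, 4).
Number of paths = 157010

Inclusion–exclusion. Total paths: C(21, 12) = 293930. Through P₁: C(8, 5)·C(13, 7) = 96096. Through P₂: C(11, 7)·C(10, 5) = 83160. Since P₁ is strictly southwest of P₂, a monotone path through both must visit P₁ then P₂; paths through both = C(8, 5)·C(3, 2)·C(10, 5) = 42336. Avoid both = 293930 − 96096 − 83160 + 42336 = 157010.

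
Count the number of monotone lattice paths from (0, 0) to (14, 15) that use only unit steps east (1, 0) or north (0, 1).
Number of paths = 77558760

A monotone lattice path from (0, 0) to (14, 15) consists of 14 east steps and 15 north steps in some order, so it is determined by which 14 of the 29 steps are east. The count is C(29, 14) = 77558760.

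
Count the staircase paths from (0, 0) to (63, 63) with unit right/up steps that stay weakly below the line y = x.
C_63 = 94295850558771979787935384946380125

These NE paths below the diagonal are counted by the Catalan number C_n = (1/(n + 1)) · C(2n, n). For n = 63: C_63 = (1/64) · C(126, 63) = 6034934435761406706427864636568328000/64 = 94295850558771979787935384946380125.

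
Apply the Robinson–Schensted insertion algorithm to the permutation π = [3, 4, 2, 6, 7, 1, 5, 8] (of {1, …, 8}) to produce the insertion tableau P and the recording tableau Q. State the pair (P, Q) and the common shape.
P = [1, 4, 5, 7, 8] / [2, 6] / [3];  Q = [1, 2, 4, 5, 8] / [3, 7] / [6];  common shape = (5, 2, 1)

Row-insert the values π_1, π_2, … into P one at a time, bumping the leftmost entry strictly greater than the inserted value down to the next row. The recording tableau Q records, in position (i, j), the step at which that cell was added to P.
  Insert 3 (step 1): P = [3];  Q = [1]
  Insert 4 (step 2): P = [3, 4];  Q = [1, 2]
  Insert 2 (step 3): P = [2, 4] / [3];  Q = [1, 2] / [3]
  Insert 6 (step 4): P = [2, 4, 6] / [3];  Q = [1, 2, 4] / [3]
  Insert 7 (step 5): P = [2, 4, 6, 7] / [3];  Q = [1, 2, 4, 5] / [3]
  Insert 1 (step 6): P = [1, 4, 6, 7] / [2] / [3];  Q = [1, 2, 4, 5] / [3] / [6]
  Insert 5 (step 7): P = [1, 4, 5, 7] / [2, 6] / [3];  Q = [1, 2, 4, 5] / [3, 7] / [6]
  Insert 8 (step 8): P = [1, 4, 5, 7, 8] / [2, 6] / [3];  Q = [1, 2, 4, 5, 8] / [3, 7] / [6]
Final shape: (5, 2, 1).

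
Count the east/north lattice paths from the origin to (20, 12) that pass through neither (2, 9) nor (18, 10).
Number of paths = 146986640

Inclusion–exclusion. Total paths: C(32, 20) = 225792840. Through P₁: C(11, 2)·C(21, 18) = 73150. Through P₂: C(28, 18)·C(4, 2) = 78738660. Since P₁ is strictly southwest of P₂, a monotone path through both must visit P₁ then P₂; paths through both = C(11, 2)·C(17, 16)·C(4, 2) = 5610. Avoid both = 225792840 − 73150 − 78738660 + 5610 = 146986640.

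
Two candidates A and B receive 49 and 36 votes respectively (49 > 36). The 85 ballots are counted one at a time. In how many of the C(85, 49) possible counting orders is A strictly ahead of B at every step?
Strict-lead orderings = 190408927686694701286770

Total orderings of the 85 votes with 49 for A: C(85, 49) = 1244981450259157662259650. By the Bertrand ballot formula (Cycle Lemma / reflection principle), the number of orderings in which A is strictly ahead of B throughout is (p − q)/(p + q) · C(p + q, p) = (49 − 36)/(49 + 36) · 1244981450259157662259650 = 190408927686694701286770.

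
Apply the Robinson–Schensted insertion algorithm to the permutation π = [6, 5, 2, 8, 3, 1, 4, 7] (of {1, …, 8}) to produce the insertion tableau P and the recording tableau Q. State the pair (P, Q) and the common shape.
P = [1, 3, 4, 7] / [2, 8] / [5] / [6];  Q = [1, 4, 7, 8] / [2, 5] / [3] / [6];  common shape = (4, 2, 1, 1)

Row-insert the values π_1, π_2, … into P one at a time, bumping the leftmost entry strictly greater than the inserted value down to the next row. The recording tableau Q records, in position (i, j), the step at which that cell was added to P.
  Insert 6 (step 1): P = [6];  Q = [1]
  Insert 5 (step 2): P = [5] / [6];  Q = [1] / [2]
  Insert 2 (step 3): P = [2] / [5] / [6];  Q = [1] / [2] / [3]
  Insert 8 (step 4): P = [2, 8] / [5] / [6];  Q = [1, 4] / [2] / [3]
  Insert 3 (step 5): P = [2, 3] / [5, 8] / [6];  Q = [1, 4] / [2, 5] / [3]
  Insert 1 (step 6): P = [1, 3] / [2, 8] / [5] / [6];  Q = [1, 4] / [2, 5] / [3] / [6]
  Insert 4 (step 7): P = [1, 3, 4] / [2, 8] / [5] / [6];  Q = [1, 4, 7] / [2, 5] / [3] / [6]
  Insert 7 (step 8): P = [1, 3, 4, 7] / [2, 8] / [5] / [6];  Q = [1, 4, 7, 8] / [2, 5] / [3] / [6]
Final shape: (4, 2, 1, 1).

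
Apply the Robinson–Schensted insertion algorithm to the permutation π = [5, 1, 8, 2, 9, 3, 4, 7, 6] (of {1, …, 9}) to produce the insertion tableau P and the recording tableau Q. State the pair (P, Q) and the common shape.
P = [1, 2, 3, 4, 6] / [5, 7, 9] / [8];  Q = [1, 3, 5, 7, 8] / [2, 4, 6] / [9];  common shape = (5, 3, 1)

Row-insert the values π_1, π_2, … into P one at a time, bumping the leftmost entry strictly greater than the inserted value down to the next row. The recording tableau Q records, in position (i, j), the step at which that cell was added to P.
  Insert 5 (step 1): P = [5];  Q = [1]
  Insert 1 (step 2): P = [1] / [5];  Q = [1] / [2]
  Insert 8 (step 3): P = [1, 8] / [5];  Q = [1, 3] / [2]
  Insert 2 (step 4): P = [1, 2] / [5, 8];  Q = [1, 3] / [2, 4]
  Insert 9 (step 5): P = [1, 2, 9] / [5, 8];  Q = [1, 3, 5] / [2, 4]
  Insert 3 (step 6): P = [1, 2, 3] / [5, 8, 9];  Q = [1, 3, 5] / [2, 4, 6]
  Insert 4 (step 7): P = [1, 2, 3, 4] / [5, 8, 9];  Q = [1, 3, 5, 7] / [2, 4, 6]
  Insert 7 (step 8): P = [1, 2, 3, 4, 7] / [5, 8, 9];  Q = [1, 3, 5, 7, 8] / [2, 4, 6]
  Insert 6 (step 9): P = [1, 2, 3, 4, 6] / [5, 7, 9] / [8];  Q = [1, 3, 5, 7, 8] / [2, 4, 6] / [9]
Final shape: (5, 3, 1).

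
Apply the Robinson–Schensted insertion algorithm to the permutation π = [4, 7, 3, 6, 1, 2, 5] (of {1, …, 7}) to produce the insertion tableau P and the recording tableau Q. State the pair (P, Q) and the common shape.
P = [1, 2, 5] / [3, 6] / [4, 7];  Q = [1, 2, 7] / [3, 4] / [5, 6];  common shape = (3, 2, 2)

Row-insert the values π_1, π_2, … into P one at a time, bumping the leftmost entry strictly greater than the inserted value down to the next row. The recording tableau Q records, in position (i, j), the step at which that cell was added to P.
  Insert 4 (step 1): P = [4];  Q = [1]
  Insert 7 (step 2): P = [4, 7];  Q = [1, 2]
  Insert 3 (step 3): P = [3, 7] / [4];  Q = [1, 2] / [3]
  Insert 6 (step 4): P = [3, 6] / [4, 7];  Q = [1, 2] / [3, 4]
  Insert 1 (step 5): P = [1, 6] / [3, 7] / [4];  Q = [1, 2] / [3, 4] / [5]
  Insert 2 (step 6): P = [1, 2] / [3, 6] / [4, 7];  Q = [1, 2] / [3, 4] / [5, 6]
  Insert 5 (step 7): P = [1, 2, 5] / [3, 6] / [4, 7];  Q = [1, 2, 7] / [3, 4] / [5, 6]
Final shape: (3, 2, 2).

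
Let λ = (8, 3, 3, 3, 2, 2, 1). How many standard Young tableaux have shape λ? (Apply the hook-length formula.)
# SYT of shape (8, 3, 3, 3, 2, 2, 1) = 1066965900

Hook-length formula: f^λ = n! / Π hook(c), product over all cells c of the Young diagram. For λ = (8, 3, 3, 3, 2, 2, 1), n = 22 boxes. Hook lengths by row (left-to-right, top-to-bottom): [14, 12, 9, 5, 4, 3, 2, 1]; [8, 6, 3]; [7, 5, 2]; [6, 4, 1]; [4, 2]; [3, 1]; [1]. Product of hooks = 1053455155200. So f^λ = 22! / 1053455155200 = 1124000727777607680000 / 1053455155200 = 1066965900.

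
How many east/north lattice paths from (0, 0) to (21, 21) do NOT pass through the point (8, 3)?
Number of paths = 504226117065

Total paths from (0, 0) to (21, 21): C(42, 21) = 538257874440. Paths through (8, 3): (paths (0, 0) → (8, 3)) × (paths (8, 3) → (21, 21)) = C(11, 8) · C(31, 13) = 165 · 206253075 = 34031757375. Avoidance count = 538257874440 − 34031757375 = 504226117065.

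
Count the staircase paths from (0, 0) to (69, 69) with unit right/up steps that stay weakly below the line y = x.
C_69 = 337485502510215975556783793455058624700

These NE paths below the diagonal are counted by the Catalan number C_n = (1/(n + 1)) · C(2n, n). For n = 69: C_69 = (1/70) · C(138, 69) = 23623985175715118288974865541854103729000/70 = 337485502510215975556783793455058624700.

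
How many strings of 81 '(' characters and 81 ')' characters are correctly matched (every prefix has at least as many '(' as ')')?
C_81 = 4462290049988320482463241297506133183499654740

These balanced parentheses are counted by the Catalan number C_n = (1/(n + 1)) · C(2n, n). For n = 81: C_81 = (1/82) · C(162, 81) = 365907784099042279561985786395502921046971688680/82 = 4462290049988320482463241297506133183499654740.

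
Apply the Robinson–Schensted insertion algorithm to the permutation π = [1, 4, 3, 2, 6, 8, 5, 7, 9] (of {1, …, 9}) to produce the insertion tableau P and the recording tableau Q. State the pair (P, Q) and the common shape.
P = [1, 2, 5, 7, 9] / [3, 6, 8] / [4];  Q = [1, 2, 5, 6, 9] / [3, 7, 8] / [4];  common shape = (5, 3, 1)

Row-insert the values π_1, π_2, … into P one at a time, bumping the leftmost entry strictly greater than the inserted value down to the next row. The recording tableau Q records, in position (i, j), the step at which that cell was added to P.
  Insert 1 (step 1): P = [1];  Q = [1]
  Insert 4 (step 2): P = [1, 4];  Q = [1, 2]
  Insert 3 (step 3): P = [1, 3] / [4];  Q = [1, 2] / [3]
  Insert 2 (step 4): P = [1, 2] / [3] / [4];  Q = [1, 2] / [3] / [4]
  Insert 6 (step 5): P = [1, 2, 6] / [3] / [4];  Q = [1, 2, 5] / [3] / [4]
  Insert 8 (step 6): P = [1, 2, 6, 8] / [3] / [4];  Q = [1, 2, 5, 6] / [3] / [4]
  Insert 5 (step 7): P = [1, 2, 5, 8] / [3, 6] / [4];  Q = [1, 2, 5, 6] / [3, 7] / [4]
  Insert 7 (step 8): P = [1, 2, 5, 7] / [3, 6, 8] / [4];  Q = [1, 2, 5, 6] / [3, 7, 8] / [4]
  Insert 9 (step 9): P = [1, 2, 5, 7, 9] / [3, 6, 8] / [4];  Q = [1, 2, 5, 6, 9] / [3, 7, 8] / [4]
Final shape: (5, 3, 1).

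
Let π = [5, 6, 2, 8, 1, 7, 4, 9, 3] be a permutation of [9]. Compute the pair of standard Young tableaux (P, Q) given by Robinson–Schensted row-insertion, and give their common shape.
P = [1, 3, 7, 9] / [2, 4] / [5, 6] / [8];  Q = [1, 2, 4, 8] / [3, 6] / [5, 7] / [9];  common shape = (4, 2, 2, 1)

Row-insert the values π_1, π_2, … into P one at a time, bumping the leftmost entry strictly greater than the inserted value down to the next row. The recording tableau Q records, in position (i, j), the step at which that cell was added to P.
  Insert 5 (step 1): P = [5];  Q = [1]
  Insert 6 (step 2): P = [5, 6];  Q = [1, 2]
  Insert 2 (step 3): P = [2, 6] / [5];  Q = [1, 2] / [3]
  Insert 8 (step 4): P = [2, 6, 8] / [5];  Q = [1, 2, 4] / [3]
  Insert 1 (step 5): P = [1, 6, 8] / [2] / [5];  Q = [1, 2, 4] / [3] / [5]
  Insert 7 (step 6): P = [1, 6, 7] / [2, 8] / [5];  Q = [1, 2, 4] / [3, 6] / [5]
  Insert 4 (step 7): P = [1, 4, 7] / [2, 6] / [5, 8];  Q = [1, 2, 4] / [3, 6] / [5, 7]
  Insert 9 (step 8): P = [1, 4, 7, 9] / [2, 6] / [5, 8];  Q = [1, 2, 4, 8] / [3, 6] / [5, 7]
  Insert 3 (step 9): P = [1, 3, 7, 9] / [2, 4] / [5, 6] / [8];  Q = [1, 2, 4, 8] / [3, 6] / [5, 7] / [9]
Final shape: (4, 2, 2, 1).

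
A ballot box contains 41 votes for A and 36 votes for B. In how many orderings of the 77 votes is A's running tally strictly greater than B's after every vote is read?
Strict-lead orderings = 757584789873571409050

Total orderings of the 77 votes with 41 for A: C(77, 41) = 11666805764052999699370. By the Bertrand ballot formula (Cycle Lemma / reflection principle), the number of orderings in which A is strictly ahead of B throughout is (p − q)/(p + q) · C(p + q, p) = (41 − 36)/(41 + 36) · 11666805764052999699370 = 757584789873571409050.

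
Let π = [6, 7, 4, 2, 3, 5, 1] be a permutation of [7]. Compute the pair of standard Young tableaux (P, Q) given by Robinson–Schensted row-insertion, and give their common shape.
P = [1, 3, 5] / [2, 7] / [4] / [6];  Q = [1, 2, 6] / [3, 5] / [4] / [7];  common shape = (3, 2, 1, 1)

Row-insert the values π_1, π_2, … into P one at a time, bumping the leftmost entry strictly greater than the inserted value down to the next row. The recording tableau Q records, in position (i, j), the step at which that cell was added to P.
  Insert 6 (step 1): P = [6];  Q = [1]
  Insert 7 (step 2): P = [6, 7];  Q = [1, 2]
  Insert 4 (step 3): P = [4, 7] / [6];  Q = [1, 2] / [3]
  Insert 2 (step 4): P = [2, 7] / [4] / [6];  Q = [1, 2] / [3] / [4]
  Insert 3 (step 5): P = [2, 3] / [4, 7] / [6];  Q = [1, 2] / [3, 5] / [4]
  Insert 5 (step 6): P = [2, 3, 5] / [4, 7] / [6];  Q = [1, 2, 6] / [3, 5] / [4]
  Insert 1 (step 7): P = [1, 3, 5] / [2, 7] / [4] / [6];  Q = [1, 2, 6] / [3, 5] / [4] / [7]
Final shape: (3, 2, 1, 1).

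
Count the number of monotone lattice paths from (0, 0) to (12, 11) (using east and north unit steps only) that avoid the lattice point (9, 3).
Number of paths = 1315778

Total paths from (0, 0) to (12, 11): C(23, 12) = 1352078. Paths through (9, 3): (paths (0, 0) → (9, 3)) × (paths (9, 3) → (12, 11)) = C(12, 9) · C(11, 3) = 220 · 165 = 36300. Avoidance count = 1352078 − 36300 = 1315778.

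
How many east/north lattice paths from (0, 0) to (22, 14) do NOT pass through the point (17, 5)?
Number of paths = 3743576532

Total paths from (0, 0) to (22, 14): C(36, 22) = 3796297200. Paths through (17, 5): (paths (0, 0) → (17, 5)) × (paths (17, 5) → (22, 14)) = C(22, 17) · C(14, 5) = 26334 · 2002 = 52720668. Avoidance count = 3796297200 − 52720668 = 3743576532.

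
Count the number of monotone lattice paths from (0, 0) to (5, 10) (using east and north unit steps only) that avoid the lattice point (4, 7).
Number of paths = 1683

Total paths from (0, 0) to (5, 10): C(15, 5) = 3003. Paths through (4, 7): (paths (0, 0) → (4, 7)) × (paths (4, 7) → (5, 10)) = C(11, 4) · C(4, 1) = 330 · 4 = 1320. Avoidance count = 3003 − 1320 = 1683.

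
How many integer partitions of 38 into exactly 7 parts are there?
p(38, 7 parts) = 2093

Partitions of n into exactly k parts are in bijection with partitions of n − k into at most k parts (subtract 1 from each part). So p(38, exactly 7) = p(31, parts ≤ 7). Computing via the recurrence p(m, j) = p(m, j−1) + p(m−j, j) gives 2093.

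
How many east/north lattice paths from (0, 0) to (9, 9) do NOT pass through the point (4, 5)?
Number of paths = 32744

Total paths from (0, 0) to (9, 9): C(18, 9) = 48620. Paths through (4, 5): (paths (0, 0) → (4, 5)) × (paths (4, 5) → (9, 9)) = C(9, 4) · C(9, 5) = 126 · 126 = 15876. Avoidance count = 48620 − 15876 = 32744.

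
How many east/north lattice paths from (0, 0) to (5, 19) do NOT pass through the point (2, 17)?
Number of paths = 40794

Total paths from (0, 0) to (5, 19): C(24, 5) = 42504. Paths through (2, 17): (paths (0, 0) → (2, 17)) × (paths (2, 17) → (5, 19)) = C(19, 2) · C(5, 3) = 171 · 10 = 1710. Avoidance count = 42504 − 1710 = 40794.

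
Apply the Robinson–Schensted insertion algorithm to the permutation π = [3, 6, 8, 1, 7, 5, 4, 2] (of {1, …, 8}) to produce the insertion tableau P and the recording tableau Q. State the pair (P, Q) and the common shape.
P = [1, 2, 7] / [3, 4] / [5] / [6] / [8];  Q = [1, 2, 3] / [4, 5] / [6] / [7] / [8];  common shape = (3, 2, 1, 1, 1)

Row-insert the values π_1, π_2, … into P one at a time, bumping the leftmost entry strictly greater than the inserted value down to the next row. The recording tableau Q records, in position (i, j), the step at which that cell was added to P.
  Insert 3 (step 1): P = [3];  Q = [1]
  Insert 6 (step 2): P = [3, 6];  Q = [1, 2]
  Insert 8 (step 3): P = [3, 6, 8];  Q = [1, 2, 3]
  Insert 1 (step 4): P = [1, 6, 8] / [3];  Q = [1, 2, 3] / [4]
  Insert 7 (step 5): P = [1, 6, 7] / [3, 8];  Q = [1, 2, 3] / [4, 5]
  Insert 5 (step 6): P = [1, 5, 7] / [3, 6] / [8];  Q = [1, 2, 3] / [4, 5] / [6]
  Insert 4 (step 7): P = [1, 4, 7] / [3, 5] / [6] / [8];  Q = [1, 2, 3] / [4, 5] / [6] / [7]
  Insert 2 (step 8): P = [1, 2, 7] / [3, 4] / [5] / [6] / [8];  Q = [1, 2, 3] / [4, 5] / [6] / [7] / [8]
Final shape: (3, 2, 1, 1, 1).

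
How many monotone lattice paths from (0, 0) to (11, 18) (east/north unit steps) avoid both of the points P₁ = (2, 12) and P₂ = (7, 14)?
Number of paths = 26136005

Inclusion–exclusion. Total paths: C(29, 11) = 34597290. Through P₁: C(14, 2)·C(15, 9) = 455455. Through P₂: C(21, 7)·C(8, 4) = 8139600. Since P₁ is strictly southwest of P₂, a monotone path through both must visit P₁ then P₂; paths through both = C(14, 2)·C(7, 5)·C(8, 4) = 133770. Avoid both = 34597290 − 455455 − 8139600 + 133770 = 26136005.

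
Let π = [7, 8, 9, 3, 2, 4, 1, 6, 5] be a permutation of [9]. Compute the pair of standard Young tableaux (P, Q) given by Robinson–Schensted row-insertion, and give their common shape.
P = [1, 4, 5] / [2, 6, 9] / [3, 8] / [7];  Q = [1, 2, 3] / [4, 6, 8] / [5, 9] / [7];  common shape = (3, 3, 2, 1)

Row-insert the values π_1, π_2, … into P one at a time, bumping the leftmost entry strictly greater than the inserted value down to the next row. The recording tableau Q records, in position (i, j), the step at which that cell was added to P.
  Insert 7 (step 1): P = [7];  Q = [1]
  Insert 8 (step 2): P = [7, 8];  Q = [1, 2]
  Insert 9 (step 3): P = [7, 8, 9];  Q = [1, 2, 3]
  Insert 3 (step 4): P = [3, 8, 9] / [7];  Q = [1, 2, 3] / [4]
  Insert 2 (step 5): P = [2, 8, 9] / [3] / [7];  Q = [1, 2, 3] / [4] / [5]
  Insert 4 (step 6): P = [2, 4, 9] / [3, 8] / [7];  Q = [1, 2, 3] / [4, 6] / [5]
  Insert 1 (step 7): P = [1, 4, 9] / [2, 8] / [3] / [7];  Q = [1, 2, 3] / [4, 6] / [5] / [7]
  Insert 6 (step 8): P = [1, 4, 6] / [2, 8, 9] / [3] / [7];  Q = [1, 2, 3] / [4, 6, 8] / [5] / [7]
  Insert 5 (step 9): P = [1, 4, 5] / [2, 6, 9] / [3, 8] / [7];  Q = [1, 2, 3] / [4, 6, 8] / [5, 9] / [7]
Final shape: (3, 3, 2, 1).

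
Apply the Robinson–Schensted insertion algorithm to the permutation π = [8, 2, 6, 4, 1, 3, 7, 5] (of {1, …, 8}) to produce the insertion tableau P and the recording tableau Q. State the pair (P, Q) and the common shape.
P = [1, 3, 5] / [2, 4, 7] / [6] / [8];  Q = [1, 3, 7] / [2, 6, 8] / [4] / [5];  common shape = (3, 3, 1, 1)

Row-insert the values π_1, π_2, … into P one at a time, bumping the leftmost entry strictly greater than the inserted value down to the next row. The recording tableau Q records, in position (i, j), the step at which that cell was added to P.
  Insert 8 (step 1): P = [8];  Q = [1]
  Insert 2 (step 2): P = [2] / [8];  Q = [1] / [2]
  Insert 6 (step 3): P = [2, 6] / [8];  Q = [1, 3] / [2]
  Insert 4 (step 4): P = [2, 4] / [6] / [8];  Q = [1, 3] / [2] / [4]
  Insert 1 (step 5): P = [1, 4] / [2] / [6] / [8];  Q = [1, 3] / [2] / [4] / [5]
  Insert 3 (step 6): P = [1, 3] / [2, 4] / [6] / [8];  Q = [1, 3] / [2, 6] / [4] / [5]
  Insert 7 (step 7): P = [1, 3, 7] / [2, 4] / [6] / [8];  Q = [1, 3, 7] / [2, 6] / [4] / [5]
  Insert 5 (step 8): P = [1, 3, 5] / [2, 4, 7] / [6] / [8];  Q = [1, 3, 7] / [2, 6, 8] / [4] / [5]
Final shape: (3, 3, 1, 1).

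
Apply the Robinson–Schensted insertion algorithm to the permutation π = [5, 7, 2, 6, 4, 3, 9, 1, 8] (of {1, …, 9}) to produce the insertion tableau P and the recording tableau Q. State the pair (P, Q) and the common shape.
P = [1, 3, 8] / [2, 6, 9] / [4] / [5] / [7];  Q = [1, 2, 7] / [3, 4, 9] / [5] / [6] / [8];  common shape = (3, 3, 1, 1, 1)

Row-insert the values π_1, π_2, … into P one at a time, bumping the leftmost entry strictly greater than the inserted value down to the next row. The recording tableau Q records, in position (i, j), the step at which that cell was added to P.
  Insert 5 (step 1): P = [5];  Q = [1]
  Insert 7 (step 2): P = [5, 7];  Q = [1, 2]
  Insert 2 (step 3): P = [2, 7] / [5];  Q = [1, 2] / [3]
  Insert 6 (step 4): P = [2, 6] / [5, 7];  Q = [1, 2] / [3, 4]
  Insert 4 (step 5): P = [2, 4] / [5, 6] / [7];  Q = [1, 2] / [3, 4] / [5]
  Insert 3 (step 6): P = [2, 3] / [4, 6] / [5] / [7];  Q = [1, 2] / [3, 4] / [5] / [6]
  Insert 9 (step 7): P = [2, 3, 9] / [4, 6] / [5] / [7];  Q = [1, 2, 7] / [3, 4] / [5] / [6]
  Insert 1 (step 8): P = [1, 3, 9] / [2, 6] / [4] / [5] / [7];  Q = [1, 2, 7] / [3, 4] / [5] / [6] / [8]
  Insert 8 (step 9): P = [1, 3, 8] / [2, 6, 9] / [4] / [5] / [7];  Q = [1, 2, 7] / [3, 4, 9] / [5] / [6] / [8]
Final shape: (3, 3, 1, 1, 1).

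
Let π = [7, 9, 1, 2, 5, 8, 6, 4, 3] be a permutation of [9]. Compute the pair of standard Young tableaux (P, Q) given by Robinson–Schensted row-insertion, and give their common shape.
P = [1, 2, 3, 6] / [4, 8] / [5] / [7] / [9];  Q = [1, 2, 5, 6] / [3, 4] / [7] / [8] / [9];  common shape = (4, 2, 1, 1, 1)

Row-insert the values π_1, π_2, … into P one at a time, bumping the leftmost entry strictly greater than the inserted value down to the next row. The recording tableau Q records, in position (i, j), the step at which that cell was added to P.
  Insert 7 (step 1): P = [7];  Q = [1]
  Insert 9 (step 2): P = [7, 9];  Q = [1, 2]
  Insert 1 (step 3): P = [1, 9] / [7];  Q = [1, 2] / [3]
  Insert 2 (step 4): P = [1, 2] / [7, 9];  Q = [1, 2] / [3, 4]
  Insert 5 (step 5): P = [1, 2, 5] / [7, 9];  Q = [1, 2, 5] / [3, 4]
  Insert 8 (step 6): P = [1, 2, 5, 8] / [7, 9];  Q = [1, 2, 5, 6] / [3, 4]
  Insert 6 (step 7): P = [1, 2, 5, 6] / [7, 8] / [9];  Q = [1, 2, 5, 6] / [3, 4] / [7]
  Insert 4 (step 8): P = [1, 2, 4, 6] / [5, 8] / [7] / [9];  Q = [1, 2, 5, 6] / [3, 4] / [7] / [8]
  Insert 3 (step 9): P = [1, 2, 3, 6] / [4, 8] / [5] / [7] / [9];  Q = [1, 2, 5, 6] / [3, 4] / [7] / [8] / [9]
Final shape: (4, 2, 1, 1, 1).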